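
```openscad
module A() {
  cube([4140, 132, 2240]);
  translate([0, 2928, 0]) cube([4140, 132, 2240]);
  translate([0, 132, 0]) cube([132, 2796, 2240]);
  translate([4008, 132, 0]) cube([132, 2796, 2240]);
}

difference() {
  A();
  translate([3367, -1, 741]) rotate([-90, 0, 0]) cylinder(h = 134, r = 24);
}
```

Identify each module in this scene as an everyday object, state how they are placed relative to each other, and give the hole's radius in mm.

A is a house frame. The house frame has a circular hole through its front wall. The hole's radius is 24 mm.

The subtracted cylinder has r = 24 mm.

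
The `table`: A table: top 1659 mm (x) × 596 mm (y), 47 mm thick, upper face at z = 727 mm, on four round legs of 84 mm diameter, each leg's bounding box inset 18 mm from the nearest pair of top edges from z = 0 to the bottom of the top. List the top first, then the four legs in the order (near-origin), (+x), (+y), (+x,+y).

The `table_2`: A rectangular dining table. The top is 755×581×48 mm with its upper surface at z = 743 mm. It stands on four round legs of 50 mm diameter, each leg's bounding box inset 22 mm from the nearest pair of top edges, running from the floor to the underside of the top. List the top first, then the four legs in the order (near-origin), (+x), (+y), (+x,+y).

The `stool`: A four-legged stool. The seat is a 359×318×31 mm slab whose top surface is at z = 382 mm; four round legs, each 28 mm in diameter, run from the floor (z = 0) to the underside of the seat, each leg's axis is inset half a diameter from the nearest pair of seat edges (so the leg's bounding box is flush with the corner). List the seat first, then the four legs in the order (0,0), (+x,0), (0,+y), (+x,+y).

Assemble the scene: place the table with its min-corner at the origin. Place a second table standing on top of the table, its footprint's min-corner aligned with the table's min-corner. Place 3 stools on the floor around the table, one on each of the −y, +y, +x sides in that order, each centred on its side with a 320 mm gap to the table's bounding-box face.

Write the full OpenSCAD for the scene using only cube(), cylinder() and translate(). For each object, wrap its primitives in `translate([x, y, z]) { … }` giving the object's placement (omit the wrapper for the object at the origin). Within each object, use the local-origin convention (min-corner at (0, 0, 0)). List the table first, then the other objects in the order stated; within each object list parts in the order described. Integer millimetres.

translate([0, 0, 680]) cube([1659, 596, 47]);
translate([60, 60, 0]) cylinder(h = 680, r = 42);
translate([1599, 60, 0]) cylinder(h = 680, r = 42);
translate([60, 536, 0]) cylinder(h = 680, r = 42);
translate([1599, 536, 0]) cylinder(h = 680, r = 42);
translate([0, 0, 727]) {
  translate([0, 0, 695]) cube([755, 581, 48]);
  translate([47, 47, 0]) cylinder(h = 695, r = 25);
  translate([708, 47, 0]) cylinder(h = 695, r = 25);
  translate([47, 534, 0]) cylinder(h = 695, r = 25);
  translate([708, 534, 0]) cylinder(h = 695, r = 25);
}
translate([650, -638, 0]) {
  translate([0, 0, 351]) cube([359, 318, 31]);
  translate([14, 14, 0]) cylinder(h = 351, r = 14);
  translate([345, 14, 0]) cylinder(h = 351, r = 14);
  translate([14, 304, 0]) cylinder(h = 351, r = 14);
  translate([345, 304, 0]) cylinder(h = 351, r = 14);
}
translate([650, 916, 0]) {
  translate([0, 0, 351]) cube([359, 318, 31]);
  translate([14, 14, 0]) cylinder(h = 351, r = 14);
  translate([345, 14, 0]) cylinder(h = 351, r = 14);
  translate([14, 304, 0]) cylinder(h = 351, r = 14);
  translate([345, 304, 0]) cylinder(h = 351, r = 14);
}
translate([1979, 139, 0]) {
  translate([0, 0, 351]) cube([359, 318, 31]);
  translate([14, 14, 0]) cylinder(h = 351, r = 14);
  translate([345, 14, 0]) cylinder(h = 351, r = 14);
  translate([14, 304, 0]) cylinder(h = 351, r = 14);
  translate([345, 304, 0]) cylinder(h = 351, r = 14);
}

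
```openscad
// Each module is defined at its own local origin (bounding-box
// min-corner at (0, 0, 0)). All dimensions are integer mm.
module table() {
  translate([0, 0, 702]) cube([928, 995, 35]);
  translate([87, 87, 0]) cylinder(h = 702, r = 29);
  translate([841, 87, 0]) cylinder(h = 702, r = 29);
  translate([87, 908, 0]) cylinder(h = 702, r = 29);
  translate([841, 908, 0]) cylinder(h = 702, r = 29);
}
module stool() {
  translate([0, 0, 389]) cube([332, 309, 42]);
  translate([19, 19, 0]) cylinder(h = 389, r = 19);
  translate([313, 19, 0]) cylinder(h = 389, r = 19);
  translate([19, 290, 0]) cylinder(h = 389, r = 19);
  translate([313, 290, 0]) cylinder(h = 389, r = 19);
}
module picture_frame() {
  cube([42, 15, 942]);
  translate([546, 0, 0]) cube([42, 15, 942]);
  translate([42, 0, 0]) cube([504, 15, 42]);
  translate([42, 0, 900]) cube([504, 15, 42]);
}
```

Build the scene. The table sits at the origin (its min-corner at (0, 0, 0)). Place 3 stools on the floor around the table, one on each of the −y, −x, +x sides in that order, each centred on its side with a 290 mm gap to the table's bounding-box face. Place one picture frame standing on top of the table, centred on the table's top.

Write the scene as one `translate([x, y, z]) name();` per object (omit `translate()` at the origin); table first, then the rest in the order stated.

table();
translate([298, -599, 0]) stool();
translate([-622, 343, 0]) stool();
translate([1218, 343, 0]) stool();
translate([170, 490, 737]) picture_frame();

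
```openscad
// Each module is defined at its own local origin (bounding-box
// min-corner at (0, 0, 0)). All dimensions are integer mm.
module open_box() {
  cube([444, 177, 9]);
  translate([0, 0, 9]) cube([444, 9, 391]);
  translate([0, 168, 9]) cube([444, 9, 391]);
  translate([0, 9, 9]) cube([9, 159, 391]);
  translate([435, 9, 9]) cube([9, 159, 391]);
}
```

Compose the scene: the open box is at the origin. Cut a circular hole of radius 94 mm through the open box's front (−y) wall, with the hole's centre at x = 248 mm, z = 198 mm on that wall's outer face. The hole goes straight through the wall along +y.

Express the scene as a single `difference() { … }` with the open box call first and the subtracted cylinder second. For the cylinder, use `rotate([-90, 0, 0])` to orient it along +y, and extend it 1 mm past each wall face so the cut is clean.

difference() {
  open_box();
  translate([248, -1, 198]) rotate([-90, 0, 0]) cylinder(h = 11, r = 94);
}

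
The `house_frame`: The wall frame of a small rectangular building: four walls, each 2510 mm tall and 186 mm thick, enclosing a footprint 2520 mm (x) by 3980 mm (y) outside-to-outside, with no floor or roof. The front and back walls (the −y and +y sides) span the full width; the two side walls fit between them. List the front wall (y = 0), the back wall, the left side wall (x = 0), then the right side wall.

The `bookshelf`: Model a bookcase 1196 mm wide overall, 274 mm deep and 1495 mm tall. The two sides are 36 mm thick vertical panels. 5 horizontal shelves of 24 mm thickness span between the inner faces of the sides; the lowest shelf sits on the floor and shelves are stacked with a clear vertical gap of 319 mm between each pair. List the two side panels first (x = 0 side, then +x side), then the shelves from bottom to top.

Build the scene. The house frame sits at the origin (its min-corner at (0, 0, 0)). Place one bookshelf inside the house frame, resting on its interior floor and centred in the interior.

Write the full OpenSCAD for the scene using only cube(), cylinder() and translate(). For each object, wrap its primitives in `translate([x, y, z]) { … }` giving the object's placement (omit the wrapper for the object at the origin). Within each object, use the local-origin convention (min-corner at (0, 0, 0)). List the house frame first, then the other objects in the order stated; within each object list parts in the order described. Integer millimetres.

cube([2520, 186, 2510]);
translate([0, 3794, 0]) cube([2520, 186, 2510]);
translate([0, 186, 0]) cube([186, 3608, 2510]);
translate([2334, 186, 0]) cube([186, 3608, 2510]);
translate([662, 1853, 0]) {
  cube([36, 274, 1495]);
  translate([1160, 0, 0]) cube([36, 274, 1495]);
  translate([36, 0, 0]) cube([1124, 274, 24]);
  translate([36, 0, 343]) cube([1124, 274, 24]);
  translate([36, 0, 686]) cube([1124, 274, 24]);
  translate([36, 0, 1029]) cube([1124, 274, 24]);
  translate([36, 0, 1372]) cube([1124, 274, 24]);
}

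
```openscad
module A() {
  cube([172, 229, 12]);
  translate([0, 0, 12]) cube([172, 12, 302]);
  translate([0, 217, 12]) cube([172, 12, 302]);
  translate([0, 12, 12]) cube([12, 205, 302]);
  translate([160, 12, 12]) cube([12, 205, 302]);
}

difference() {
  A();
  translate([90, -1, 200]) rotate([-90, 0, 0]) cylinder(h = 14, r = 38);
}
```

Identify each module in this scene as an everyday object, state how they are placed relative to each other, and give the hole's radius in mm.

The subtracted cylinder has r = 38 mm.

A is an open box. The open box has a circular hole through its front wall. The hole's radius is 38 mm.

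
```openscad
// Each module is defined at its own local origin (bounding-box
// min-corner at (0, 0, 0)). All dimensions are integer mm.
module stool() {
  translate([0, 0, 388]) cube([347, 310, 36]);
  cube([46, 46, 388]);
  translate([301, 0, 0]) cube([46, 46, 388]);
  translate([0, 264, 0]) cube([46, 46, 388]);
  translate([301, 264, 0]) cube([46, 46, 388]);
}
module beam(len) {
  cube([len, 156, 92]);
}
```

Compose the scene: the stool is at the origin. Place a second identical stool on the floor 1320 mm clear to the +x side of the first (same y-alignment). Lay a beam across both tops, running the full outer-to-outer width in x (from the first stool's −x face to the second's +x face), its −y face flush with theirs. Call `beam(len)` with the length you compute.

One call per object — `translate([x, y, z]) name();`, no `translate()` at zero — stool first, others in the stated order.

stool();
translate([1667, 0, 0]) stool();
translate([0, 0, 424]) beam(2014);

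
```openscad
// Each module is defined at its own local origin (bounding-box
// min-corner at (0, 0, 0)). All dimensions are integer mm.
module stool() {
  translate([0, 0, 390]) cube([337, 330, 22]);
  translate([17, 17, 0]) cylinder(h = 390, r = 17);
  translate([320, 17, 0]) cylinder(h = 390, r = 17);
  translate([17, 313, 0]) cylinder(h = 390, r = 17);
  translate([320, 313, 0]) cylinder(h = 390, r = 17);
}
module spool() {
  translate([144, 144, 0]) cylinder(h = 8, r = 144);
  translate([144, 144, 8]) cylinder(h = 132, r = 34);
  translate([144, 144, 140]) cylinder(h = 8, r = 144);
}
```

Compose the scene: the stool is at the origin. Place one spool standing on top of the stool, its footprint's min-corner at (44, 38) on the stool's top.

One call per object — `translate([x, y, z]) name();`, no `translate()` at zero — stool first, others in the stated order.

stool();
translate([44, 38, 412]) spool();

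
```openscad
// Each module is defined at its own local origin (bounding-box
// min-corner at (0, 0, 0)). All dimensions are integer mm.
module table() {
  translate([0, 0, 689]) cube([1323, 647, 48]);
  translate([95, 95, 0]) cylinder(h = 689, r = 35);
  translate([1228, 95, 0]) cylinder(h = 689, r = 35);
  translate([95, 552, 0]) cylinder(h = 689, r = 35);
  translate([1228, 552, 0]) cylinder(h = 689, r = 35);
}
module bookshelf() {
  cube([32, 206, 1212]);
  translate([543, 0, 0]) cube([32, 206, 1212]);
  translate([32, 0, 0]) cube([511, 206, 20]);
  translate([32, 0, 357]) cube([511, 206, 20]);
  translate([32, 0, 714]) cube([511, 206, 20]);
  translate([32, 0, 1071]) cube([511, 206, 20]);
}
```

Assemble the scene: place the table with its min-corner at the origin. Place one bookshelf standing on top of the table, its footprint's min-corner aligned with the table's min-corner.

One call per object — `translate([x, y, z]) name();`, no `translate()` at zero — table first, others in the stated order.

table();
translate([0, 0, 737]) bookshelf();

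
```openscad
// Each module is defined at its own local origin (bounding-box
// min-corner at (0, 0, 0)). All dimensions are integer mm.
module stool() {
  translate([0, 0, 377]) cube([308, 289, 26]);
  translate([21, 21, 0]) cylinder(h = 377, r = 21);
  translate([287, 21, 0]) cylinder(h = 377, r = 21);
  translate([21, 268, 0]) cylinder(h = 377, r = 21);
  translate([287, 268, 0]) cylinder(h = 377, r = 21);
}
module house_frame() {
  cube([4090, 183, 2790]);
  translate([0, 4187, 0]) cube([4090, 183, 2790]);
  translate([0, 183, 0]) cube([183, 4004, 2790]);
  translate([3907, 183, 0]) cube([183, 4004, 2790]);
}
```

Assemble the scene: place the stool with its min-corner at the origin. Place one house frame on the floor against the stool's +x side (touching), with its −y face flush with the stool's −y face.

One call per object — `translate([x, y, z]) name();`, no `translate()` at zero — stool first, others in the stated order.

stool();
translate([308, 0, 0]) house_frame();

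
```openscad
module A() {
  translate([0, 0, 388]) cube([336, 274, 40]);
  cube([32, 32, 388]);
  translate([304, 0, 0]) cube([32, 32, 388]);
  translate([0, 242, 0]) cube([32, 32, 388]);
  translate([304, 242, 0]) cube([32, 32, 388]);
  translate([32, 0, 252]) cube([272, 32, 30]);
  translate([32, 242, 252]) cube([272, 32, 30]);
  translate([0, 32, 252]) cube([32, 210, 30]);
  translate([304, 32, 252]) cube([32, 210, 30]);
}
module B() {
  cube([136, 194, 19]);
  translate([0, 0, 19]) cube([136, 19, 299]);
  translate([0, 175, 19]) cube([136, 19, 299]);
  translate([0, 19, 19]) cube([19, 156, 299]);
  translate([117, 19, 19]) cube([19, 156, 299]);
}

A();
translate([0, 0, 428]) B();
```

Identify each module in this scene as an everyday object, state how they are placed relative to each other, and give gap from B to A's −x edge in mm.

A is a stool. B is an open box. The open box is on top of the stool. The gap from the open box to the stool's −x edge is 0 mm.

The open box's min-x is at 0; the stool's min-x is 0; gap = 0 mm.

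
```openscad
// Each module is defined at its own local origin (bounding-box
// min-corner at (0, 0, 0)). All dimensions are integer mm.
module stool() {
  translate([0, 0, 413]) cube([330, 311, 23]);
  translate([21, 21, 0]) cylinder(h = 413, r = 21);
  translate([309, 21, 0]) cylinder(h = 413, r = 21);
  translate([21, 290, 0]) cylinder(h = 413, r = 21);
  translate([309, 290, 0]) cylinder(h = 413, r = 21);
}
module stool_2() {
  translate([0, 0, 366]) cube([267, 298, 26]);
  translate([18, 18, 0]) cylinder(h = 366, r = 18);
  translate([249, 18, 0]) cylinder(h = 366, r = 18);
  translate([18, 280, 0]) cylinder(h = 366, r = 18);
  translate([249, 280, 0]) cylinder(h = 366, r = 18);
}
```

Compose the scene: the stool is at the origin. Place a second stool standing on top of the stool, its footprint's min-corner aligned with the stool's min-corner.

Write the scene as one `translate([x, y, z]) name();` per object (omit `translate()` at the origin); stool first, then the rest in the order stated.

stool();
translate([0, 0, 436]) stool_2();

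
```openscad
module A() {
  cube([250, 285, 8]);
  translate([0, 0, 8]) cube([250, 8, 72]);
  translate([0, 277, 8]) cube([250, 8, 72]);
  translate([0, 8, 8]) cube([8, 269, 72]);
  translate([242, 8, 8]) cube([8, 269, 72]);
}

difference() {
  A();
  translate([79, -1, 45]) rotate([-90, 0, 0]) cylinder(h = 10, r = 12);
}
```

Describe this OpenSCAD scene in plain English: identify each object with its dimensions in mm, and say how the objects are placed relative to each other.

A is an open-topped rectangular box: outside dimensions 250×285×80 mm, with a uniform wall and base thickness of 8 mm. The base is a full 250×285 slab on the floor; four walls sit on top of the base. The front and back walls (the −y and +y sides) span the full width; the two side walls fit between them.

The open box has a circular hole of radius 12 mm through its front wall, centred at (x = 79, z = 45).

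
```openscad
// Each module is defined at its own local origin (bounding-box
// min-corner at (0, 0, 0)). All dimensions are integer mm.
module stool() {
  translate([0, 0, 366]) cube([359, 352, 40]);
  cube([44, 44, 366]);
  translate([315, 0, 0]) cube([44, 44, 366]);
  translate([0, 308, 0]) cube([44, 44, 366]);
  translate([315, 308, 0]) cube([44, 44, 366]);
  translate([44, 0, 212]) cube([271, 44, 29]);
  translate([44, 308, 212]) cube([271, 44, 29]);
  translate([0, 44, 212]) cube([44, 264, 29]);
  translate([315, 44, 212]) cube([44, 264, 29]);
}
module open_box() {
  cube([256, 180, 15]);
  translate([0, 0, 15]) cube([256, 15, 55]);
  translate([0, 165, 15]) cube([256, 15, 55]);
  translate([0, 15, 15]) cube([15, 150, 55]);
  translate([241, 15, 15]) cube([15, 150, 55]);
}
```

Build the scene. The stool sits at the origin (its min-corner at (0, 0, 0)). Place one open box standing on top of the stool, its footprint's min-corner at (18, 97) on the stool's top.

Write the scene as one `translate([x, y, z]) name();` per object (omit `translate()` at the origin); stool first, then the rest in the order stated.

stool();
translate([18, 97, 406]) open_box();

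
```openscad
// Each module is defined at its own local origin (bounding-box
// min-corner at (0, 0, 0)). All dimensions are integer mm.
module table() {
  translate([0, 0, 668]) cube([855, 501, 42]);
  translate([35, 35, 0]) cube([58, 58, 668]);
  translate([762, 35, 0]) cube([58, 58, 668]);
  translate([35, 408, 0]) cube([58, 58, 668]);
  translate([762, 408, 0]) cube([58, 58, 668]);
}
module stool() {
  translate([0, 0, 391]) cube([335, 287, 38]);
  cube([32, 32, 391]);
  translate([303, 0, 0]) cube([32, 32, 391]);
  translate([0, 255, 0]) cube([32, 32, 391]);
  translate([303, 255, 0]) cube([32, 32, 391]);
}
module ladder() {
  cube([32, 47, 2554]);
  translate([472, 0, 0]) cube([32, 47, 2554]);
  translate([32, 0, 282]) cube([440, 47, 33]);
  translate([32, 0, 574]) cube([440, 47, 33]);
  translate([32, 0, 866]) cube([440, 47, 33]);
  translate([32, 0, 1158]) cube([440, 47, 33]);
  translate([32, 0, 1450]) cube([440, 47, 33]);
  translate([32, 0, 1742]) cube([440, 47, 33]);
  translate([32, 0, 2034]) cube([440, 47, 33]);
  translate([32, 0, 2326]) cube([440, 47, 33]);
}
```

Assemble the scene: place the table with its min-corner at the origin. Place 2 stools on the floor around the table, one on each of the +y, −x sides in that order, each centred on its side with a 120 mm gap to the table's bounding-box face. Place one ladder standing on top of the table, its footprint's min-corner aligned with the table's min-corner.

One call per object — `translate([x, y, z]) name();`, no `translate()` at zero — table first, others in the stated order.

table();
translate([260, 621, 0]) stool();
translate([-455, 107, 0]) stool();
translate([0, 0, 710]) ladder();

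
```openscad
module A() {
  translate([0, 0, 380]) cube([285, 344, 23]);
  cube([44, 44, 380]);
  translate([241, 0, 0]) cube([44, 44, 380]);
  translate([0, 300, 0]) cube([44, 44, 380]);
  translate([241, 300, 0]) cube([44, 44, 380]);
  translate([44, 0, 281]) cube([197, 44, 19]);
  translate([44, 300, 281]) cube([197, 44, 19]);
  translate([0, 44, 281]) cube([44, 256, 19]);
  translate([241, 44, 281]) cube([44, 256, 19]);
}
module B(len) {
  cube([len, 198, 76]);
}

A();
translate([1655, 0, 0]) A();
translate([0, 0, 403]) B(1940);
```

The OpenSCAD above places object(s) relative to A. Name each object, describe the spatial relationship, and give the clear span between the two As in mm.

Second stool starts at x = 1655; first ends at x = 285; clear span = 1655 − 285 = 1370 mm.

A is a stool. B is a beam. A beam spans the tops of two stools. The clear span between the two stools is 1370 mm.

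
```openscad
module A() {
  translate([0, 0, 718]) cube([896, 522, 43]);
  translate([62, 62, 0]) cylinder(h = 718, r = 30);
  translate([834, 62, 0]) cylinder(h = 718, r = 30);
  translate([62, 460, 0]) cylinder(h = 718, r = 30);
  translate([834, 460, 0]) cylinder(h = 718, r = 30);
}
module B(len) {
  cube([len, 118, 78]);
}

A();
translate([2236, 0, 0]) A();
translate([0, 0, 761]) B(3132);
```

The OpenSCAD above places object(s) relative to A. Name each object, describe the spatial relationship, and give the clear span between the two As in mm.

A is a table. B is a beam. A beam spans the tops of two tables. The clear span between the two tables is 1340 mm.

Second table starts at x = 2236; first ends at x = 896; clear span = 2236 − 896 = 1340 mm.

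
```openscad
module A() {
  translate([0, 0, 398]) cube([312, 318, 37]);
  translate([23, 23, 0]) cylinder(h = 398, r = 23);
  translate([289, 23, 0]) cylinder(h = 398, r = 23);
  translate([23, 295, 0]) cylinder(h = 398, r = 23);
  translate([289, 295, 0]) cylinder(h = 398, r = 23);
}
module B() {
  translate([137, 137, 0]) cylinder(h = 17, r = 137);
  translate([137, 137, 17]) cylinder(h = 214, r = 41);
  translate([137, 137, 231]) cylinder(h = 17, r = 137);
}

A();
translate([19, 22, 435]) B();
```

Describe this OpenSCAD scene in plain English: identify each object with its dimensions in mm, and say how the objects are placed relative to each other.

A is a simple wooden stool: a rectangular seat 312 mm (x) by 318 mm (y), 37 mm thick, top face at z = 435 mm, on four round legs, each 46 mm in diameter. The legs rest on z = 0, each leg's axis is inset half a diameter from the nearest pair of seat edges (so the leg's bounding box is flush with the corner).

B is a spool: two coaxial disc flanges of radius 137 mm and thickness 17 mm, joined by a core cylinder of radius 41 mm and height 214 mm. The lower flange rests on z = 0 and the three cylinders share a vertical axis.

The spool is on top of the stool, centred.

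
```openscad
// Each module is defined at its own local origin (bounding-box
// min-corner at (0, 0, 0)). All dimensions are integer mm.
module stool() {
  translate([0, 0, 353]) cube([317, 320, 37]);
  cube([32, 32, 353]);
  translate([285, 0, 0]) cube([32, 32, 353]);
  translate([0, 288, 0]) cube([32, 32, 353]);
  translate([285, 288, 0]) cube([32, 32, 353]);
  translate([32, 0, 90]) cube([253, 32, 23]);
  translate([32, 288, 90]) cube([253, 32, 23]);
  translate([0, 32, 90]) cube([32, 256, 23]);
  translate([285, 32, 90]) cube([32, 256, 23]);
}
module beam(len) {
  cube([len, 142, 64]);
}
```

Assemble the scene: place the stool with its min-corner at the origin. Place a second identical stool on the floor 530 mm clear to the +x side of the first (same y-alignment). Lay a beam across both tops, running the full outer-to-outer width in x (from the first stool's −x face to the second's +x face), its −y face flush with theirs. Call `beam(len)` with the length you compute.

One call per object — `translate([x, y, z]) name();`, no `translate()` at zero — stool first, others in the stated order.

stool();
translate([847, 0, 0]) stool();
translate([0, 0, 390]) beam(1164);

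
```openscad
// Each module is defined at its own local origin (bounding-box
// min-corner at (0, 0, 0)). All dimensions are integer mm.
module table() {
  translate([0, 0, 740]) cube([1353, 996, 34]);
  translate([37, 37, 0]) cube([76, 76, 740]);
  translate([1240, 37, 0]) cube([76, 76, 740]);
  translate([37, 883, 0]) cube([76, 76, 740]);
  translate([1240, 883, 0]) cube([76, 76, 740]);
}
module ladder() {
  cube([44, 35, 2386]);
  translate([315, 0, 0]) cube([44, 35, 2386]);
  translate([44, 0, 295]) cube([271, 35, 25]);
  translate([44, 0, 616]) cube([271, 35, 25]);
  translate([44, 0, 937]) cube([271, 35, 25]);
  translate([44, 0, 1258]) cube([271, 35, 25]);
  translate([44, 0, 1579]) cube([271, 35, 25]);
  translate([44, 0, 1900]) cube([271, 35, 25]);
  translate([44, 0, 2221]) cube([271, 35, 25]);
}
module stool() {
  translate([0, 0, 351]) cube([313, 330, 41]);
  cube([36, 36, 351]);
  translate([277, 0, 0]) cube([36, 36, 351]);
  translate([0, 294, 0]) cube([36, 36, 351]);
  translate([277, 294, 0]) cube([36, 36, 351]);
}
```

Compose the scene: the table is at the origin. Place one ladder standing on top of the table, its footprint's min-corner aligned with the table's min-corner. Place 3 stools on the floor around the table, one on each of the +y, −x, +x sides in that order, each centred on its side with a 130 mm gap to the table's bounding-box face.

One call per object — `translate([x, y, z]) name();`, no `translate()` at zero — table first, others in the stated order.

table();
translate([0, 0, 774]) ladder();
translate([520, 1126, 0]) stool();
translate([-443, 333, 0]) stool();
translate([1483, 333, 0]) stool();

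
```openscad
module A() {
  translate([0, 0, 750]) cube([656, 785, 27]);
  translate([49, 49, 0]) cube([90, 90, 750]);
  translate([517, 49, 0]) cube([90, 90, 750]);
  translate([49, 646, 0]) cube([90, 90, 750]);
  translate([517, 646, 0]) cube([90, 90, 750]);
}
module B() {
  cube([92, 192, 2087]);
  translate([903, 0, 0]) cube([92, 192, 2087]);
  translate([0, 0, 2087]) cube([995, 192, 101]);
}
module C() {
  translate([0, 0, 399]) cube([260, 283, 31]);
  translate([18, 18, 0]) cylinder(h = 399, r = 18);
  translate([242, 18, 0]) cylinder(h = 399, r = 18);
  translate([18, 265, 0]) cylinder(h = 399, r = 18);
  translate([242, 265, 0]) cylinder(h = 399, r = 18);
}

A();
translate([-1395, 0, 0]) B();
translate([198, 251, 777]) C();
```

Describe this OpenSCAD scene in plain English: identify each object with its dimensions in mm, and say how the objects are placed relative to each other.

A is a table with a 656×785 mm rectangular top, 27 mm thick, top surface at z = 777 mm, supported by four 90×90 mm square legs, each inset 49 mm from the nearest pair of top edges, running from the floor.

B is a door frame. The clear opening is 811 mm wide and 2087 mm high. Two 92 mm wide jambs, 192 mm deep, stand either side of the opening from the floor to the top of the opening. A 101 mm thick head sits across the top of both jambs, spanning the full outside width of the frame.

C is a simple wooden stool: a rectangular seat 260 mm (x) by 283 mm (y), 31 mm thick, top face at z = 430 mm, on four round legs, each 36 mm in diameter. The legs rest on z = 0, each leg's axis is inset half a diameter from the nearest pair of seat edges (so the leg's bounding box is flush with the corner).

The door frame is on the floor beside the table on its −x side. The stool is on top of the table, centred.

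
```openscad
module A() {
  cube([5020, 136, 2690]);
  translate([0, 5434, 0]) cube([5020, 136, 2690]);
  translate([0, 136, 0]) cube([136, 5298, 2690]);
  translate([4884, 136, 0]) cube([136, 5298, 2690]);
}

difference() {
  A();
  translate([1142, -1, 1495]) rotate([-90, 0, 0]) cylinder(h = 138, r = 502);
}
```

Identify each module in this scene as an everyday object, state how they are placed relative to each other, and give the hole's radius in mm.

A is a house frame. The house frame has a circular hole through its front wall. The hole's radius is 502 mm.

The subtracted cylinder has r = 502 mm.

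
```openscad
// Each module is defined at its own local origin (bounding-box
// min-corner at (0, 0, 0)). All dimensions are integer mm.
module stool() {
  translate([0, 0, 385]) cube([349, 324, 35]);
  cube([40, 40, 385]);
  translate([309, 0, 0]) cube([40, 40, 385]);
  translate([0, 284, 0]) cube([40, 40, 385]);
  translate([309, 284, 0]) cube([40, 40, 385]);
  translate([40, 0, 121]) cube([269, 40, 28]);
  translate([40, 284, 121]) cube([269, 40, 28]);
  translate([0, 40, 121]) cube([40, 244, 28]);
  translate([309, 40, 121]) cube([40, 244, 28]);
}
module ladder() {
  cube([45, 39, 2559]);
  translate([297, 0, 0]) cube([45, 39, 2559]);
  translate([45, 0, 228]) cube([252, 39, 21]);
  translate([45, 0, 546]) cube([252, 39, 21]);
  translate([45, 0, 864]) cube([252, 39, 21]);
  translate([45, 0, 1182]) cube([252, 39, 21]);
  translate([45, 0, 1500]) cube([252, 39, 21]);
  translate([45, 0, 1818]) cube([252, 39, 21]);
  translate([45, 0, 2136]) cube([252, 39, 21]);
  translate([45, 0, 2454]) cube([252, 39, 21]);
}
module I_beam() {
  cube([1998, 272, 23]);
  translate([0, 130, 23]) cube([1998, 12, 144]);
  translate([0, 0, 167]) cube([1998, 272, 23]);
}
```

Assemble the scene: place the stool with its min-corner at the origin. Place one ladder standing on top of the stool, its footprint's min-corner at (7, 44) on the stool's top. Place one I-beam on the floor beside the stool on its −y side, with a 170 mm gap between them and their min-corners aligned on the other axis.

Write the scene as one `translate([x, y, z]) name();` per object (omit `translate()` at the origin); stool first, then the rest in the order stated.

stool();
translate([7, 44, 420]) ladder();
translate([0, -442, 0]) I_beam();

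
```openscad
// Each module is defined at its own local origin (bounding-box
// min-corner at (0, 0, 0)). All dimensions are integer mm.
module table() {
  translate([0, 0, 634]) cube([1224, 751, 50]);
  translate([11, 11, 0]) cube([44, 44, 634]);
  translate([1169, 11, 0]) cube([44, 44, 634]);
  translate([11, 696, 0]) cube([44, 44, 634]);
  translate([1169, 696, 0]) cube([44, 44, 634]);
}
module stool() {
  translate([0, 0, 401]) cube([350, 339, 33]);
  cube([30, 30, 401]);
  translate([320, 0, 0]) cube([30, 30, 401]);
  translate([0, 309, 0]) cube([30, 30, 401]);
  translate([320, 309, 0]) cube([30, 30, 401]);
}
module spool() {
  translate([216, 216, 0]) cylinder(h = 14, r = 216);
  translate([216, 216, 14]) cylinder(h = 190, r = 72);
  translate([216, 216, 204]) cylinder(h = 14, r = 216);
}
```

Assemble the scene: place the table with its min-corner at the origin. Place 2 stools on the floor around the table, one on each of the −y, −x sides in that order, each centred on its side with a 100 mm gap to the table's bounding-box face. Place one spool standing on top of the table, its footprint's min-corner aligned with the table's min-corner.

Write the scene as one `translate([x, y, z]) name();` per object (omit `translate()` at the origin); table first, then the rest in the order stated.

table();
translate([437, -439, 0]) stool();
translate([-450, 206, 0]) stool();
translate([0, 0, 684]) spool();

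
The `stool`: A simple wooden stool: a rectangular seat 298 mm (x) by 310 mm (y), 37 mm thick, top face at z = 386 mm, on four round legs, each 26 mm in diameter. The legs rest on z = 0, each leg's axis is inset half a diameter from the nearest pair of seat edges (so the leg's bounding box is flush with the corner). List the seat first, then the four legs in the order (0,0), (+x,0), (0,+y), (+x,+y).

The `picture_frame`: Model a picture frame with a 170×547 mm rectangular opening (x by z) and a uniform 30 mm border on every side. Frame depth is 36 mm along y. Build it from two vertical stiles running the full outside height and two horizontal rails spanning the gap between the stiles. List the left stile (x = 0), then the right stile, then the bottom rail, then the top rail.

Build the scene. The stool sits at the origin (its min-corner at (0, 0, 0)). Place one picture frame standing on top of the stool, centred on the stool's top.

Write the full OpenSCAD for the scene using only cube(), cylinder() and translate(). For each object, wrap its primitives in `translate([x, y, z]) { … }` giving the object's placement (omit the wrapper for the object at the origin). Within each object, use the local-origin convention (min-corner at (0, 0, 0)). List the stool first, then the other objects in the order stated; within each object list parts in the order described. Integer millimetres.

translate([0, 0, 349]) cube([298, 310, 37]);
translate([13, 13, 0]) cylinder(h = 349, r = 13);
translate([285, 13, 0]) cylinder(h = 349, r = 13);
translate([13, 297, 0]) cylinder(h = 349, r = 13);
translate([285, 297, 0]) cylinder(h = 349, r = 13);
translate([34, 137, 386]) {
  cube([30, 36, 607]);
  translate([200, 0, 0]) cube([30, 36, 607]);
  translate([30, 0, 0]) cube([170, 36, 30]);
  translate([30, 0, 577]) cube([170, 36, 30]);
}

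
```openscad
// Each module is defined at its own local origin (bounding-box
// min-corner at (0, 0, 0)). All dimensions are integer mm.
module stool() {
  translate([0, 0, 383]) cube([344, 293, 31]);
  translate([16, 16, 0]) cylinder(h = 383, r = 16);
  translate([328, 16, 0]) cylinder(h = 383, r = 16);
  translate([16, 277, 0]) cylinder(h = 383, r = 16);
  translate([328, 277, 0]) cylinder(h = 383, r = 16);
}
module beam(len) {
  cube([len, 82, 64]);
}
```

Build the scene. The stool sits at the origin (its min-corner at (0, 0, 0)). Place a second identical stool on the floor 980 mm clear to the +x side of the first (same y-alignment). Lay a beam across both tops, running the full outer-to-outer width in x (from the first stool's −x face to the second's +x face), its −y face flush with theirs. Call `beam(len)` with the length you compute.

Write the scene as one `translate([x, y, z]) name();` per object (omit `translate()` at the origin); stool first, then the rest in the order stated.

stool();
translate([1324, 0, 0]) stool();
translate([0, 0, 414]) beam(1668);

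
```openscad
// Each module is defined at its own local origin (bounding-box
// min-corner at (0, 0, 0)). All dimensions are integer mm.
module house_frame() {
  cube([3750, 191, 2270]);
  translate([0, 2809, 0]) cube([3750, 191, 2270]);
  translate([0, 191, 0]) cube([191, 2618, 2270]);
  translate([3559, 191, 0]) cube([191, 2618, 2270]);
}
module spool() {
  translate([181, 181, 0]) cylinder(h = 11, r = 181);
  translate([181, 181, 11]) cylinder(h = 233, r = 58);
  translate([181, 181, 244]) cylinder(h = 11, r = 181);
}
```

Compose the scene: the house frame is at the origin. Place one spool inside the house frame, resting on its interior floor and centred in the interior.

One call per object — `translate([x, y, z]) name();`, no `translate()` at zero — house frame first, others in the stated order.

house_frame();
translate([1694, 1319, 0]) spool();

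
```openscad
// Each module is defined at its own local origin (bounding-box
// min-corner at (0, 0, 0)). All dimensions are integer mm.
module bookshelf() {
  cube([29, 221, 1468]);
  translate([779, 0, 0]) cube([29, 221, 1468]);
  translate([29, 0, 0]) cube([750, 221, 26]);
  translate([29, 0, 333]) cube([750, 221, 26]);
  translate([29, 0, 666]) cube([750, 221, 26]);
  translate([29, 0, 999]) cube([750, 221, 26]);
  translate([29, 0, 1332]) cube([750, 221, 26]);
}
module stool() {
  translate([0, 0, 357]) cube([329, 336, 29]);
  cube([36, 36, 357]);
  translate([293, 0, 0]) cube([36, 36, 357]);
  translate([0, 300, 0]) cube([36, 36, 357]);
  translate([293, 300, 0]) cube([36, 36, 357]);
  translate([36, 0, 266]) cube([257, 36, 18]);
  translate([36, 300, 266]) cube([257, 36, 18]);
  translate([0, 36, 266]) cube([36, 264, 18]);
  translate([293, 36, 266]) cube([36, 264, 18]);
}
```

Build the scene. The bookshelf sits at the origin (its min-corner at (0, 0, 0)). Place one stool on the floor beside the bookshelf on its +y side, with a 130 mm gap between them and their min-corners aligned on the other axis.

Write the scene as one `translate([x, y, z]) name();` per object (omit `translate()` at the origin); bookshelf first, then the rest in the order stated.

bookshelf();
translate([0, 351, 0]) stool();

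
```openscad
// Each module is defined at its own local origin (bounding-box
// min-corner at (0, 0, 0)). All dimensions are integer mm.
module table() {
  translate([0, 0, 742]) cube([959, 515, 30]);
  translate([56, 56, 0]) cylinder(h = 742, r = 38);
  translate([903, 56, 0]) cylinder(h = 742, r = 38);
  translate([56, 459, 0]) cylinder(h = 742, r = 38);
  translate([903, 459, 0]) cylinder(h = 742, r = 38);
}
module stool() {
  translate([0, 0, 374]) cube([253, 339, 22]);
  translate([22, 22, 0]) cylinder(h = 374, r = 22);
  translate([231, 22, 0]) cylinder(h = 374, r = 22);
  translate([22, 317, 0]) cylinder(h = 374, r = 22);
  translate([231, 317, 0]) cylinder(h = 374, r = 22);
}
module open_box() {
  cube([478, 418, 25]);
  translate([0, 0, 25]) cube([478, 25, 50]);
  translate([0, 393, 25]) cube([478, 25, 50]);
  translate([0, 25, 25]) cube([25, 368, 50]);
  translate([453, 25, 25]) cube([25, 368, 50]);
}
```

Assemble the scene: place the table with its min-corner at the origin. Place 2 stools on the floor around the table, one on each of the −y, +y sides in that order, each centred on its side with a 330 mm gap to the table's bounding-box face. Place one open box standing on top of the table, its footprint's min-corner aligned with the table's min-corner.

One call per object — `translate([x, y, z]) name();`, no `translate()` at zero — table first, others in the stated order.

table();
translate([353, -669, 0]) stool();
translate([353, 845, 0]) stool();
translate([0, 0, 772]) open_box();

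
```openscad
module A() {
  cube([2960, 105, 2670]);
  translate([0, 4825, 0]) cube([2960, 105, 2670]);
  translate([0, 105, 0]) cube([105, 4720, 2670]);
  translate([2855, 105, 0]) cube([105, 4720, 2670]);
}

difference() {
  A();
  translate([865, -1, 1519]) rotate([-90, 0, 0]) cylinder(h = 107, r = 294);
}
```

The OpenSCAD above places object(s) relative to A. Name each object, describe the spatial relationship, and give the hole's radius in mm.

The subtracted cylinder has r = 294 mm.

A is a house frame. The house frame has a circular hole through its front wall. The hole's radius is 294 mm.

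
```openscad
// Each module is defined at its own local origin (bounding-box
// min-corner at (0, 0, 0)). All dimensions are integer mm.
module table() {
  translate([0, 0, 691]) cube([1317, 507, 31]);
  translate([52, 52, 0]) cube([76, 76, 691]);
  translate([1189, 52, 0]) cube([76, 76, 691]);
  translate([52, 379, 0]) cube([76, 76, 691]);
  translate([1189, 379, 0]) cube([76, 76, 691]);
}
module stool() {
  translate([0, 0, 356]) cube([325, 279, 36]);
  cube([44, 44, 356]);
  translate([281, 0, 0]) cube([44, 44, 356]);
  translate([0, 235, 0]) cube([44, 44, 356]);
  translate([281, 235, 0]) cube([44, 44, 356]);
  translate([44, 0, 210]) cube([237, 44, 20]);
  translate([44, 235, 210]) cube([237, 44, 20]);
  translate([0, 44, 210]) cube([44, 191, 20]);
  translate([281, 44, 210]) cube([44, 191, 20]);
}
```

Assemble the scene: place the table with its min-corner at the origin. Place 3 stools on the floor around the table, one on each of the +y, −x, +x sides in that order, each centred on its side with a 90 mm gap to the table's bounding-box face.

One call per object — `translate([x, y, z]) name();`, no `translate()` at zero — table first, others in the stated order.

table();
translate([496, 597, 0]) stool();
translate([-415, 114, 0]) stool();
translate([1407, 114, 0]) stool();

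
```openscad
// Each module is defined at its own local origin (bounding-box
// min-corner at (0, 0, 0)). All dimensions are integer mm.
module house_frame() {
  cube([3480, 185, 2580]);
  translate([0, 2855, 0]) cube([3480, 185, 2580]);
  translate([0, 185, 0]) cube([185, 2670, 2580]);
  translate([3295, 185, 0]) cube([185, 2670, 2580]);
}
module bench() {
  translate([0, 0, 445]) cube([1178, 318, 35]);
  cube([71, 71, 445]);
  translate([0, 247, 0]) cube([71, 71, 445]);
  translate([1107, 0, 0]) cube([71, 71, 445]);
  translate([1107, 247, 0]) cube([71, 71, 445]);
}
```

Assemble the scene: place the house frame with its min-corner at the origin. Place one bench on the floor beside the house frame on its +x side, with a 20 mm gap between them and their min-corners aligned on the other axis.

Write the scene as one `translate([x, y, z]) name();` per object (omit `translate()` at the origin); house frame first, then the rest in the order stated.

house_frame();
translate([3500, 0, 0]) bench();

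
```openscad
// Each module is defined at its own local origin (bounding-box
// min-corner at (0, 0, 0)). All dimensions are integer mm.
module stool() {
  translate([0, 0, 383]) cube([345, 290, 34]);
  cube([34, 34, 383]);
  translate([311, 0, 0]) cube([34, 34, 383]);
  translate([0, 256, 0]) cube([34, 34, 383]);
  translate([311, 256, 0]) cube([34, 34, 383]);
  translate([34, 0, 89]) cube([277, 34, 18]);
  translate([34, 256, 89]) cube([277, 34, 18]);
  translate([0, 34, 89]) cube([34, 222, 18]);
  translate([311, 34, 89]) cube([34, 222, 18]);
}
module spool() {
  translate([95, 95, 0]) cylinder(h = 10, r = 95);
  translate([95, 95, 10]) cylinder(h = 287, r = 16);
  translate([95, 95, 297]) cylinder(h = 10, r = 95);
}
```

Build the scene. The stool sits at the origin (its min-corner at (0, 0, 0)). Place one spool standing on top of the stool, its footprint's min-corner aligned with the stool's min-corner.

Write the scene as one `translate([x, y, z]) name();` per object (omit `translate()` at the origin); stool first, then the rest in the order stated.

stool();
translate([0, 0, 417]) spool();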